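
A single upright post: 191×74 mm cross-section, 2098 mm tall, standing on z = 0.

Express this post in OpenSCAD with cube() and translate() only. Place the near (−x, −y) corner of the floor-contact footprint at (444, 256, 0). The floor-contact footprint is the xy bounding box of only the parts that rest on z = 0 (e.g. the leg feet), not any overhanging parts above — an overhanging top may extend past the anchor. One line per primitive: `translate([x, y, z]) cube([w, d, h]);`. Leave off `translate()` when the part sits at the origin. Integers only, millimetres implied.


translate([444, 256, 0]) cube([191, 74, 2098]);


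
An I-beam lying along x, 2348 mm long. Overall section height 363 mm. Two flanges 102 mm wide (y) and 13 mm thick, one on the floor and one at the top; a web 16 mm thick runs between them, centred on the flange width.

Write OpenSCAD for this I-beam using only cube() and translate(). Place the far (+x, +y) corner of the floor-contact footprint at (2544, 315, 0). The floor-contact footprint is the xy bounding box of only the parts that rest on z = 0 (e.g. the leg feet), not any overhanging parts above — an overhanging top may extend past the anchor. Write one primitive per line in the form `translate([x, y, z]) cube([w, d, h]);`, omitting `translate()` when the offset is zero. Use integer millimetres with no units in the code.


translate([196, 213, 0]) cube([2348, 102, 13]);
translate([196, 256, 13]) cube([2348, 16, 337]);
translate([196, 213, 350]) cube([2348, 102, 13]);


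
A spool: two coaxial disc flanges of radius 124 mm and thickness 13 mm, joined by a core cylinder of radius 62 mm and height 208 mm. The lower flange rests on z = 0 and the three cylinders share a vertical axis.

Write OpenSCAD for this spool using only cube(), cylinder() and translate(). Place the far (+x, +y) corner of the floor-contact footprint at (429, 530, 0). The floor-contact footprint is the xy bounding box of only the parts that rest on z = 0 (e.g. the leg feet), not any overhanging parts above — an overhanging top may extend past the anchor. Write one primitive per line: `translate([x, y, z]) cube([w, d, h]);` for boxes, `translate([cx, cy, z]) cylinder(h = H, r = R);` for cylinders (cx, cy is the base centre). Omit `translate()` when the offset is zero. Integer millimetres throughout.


translate([305, 406, 0]) cylinder(h = 13, r = 124);
translate([305, 406, 13]) cylinder(h = 208, r = 62);
translate([305, 406, 221]) cylinder(h = 13, r = 124);


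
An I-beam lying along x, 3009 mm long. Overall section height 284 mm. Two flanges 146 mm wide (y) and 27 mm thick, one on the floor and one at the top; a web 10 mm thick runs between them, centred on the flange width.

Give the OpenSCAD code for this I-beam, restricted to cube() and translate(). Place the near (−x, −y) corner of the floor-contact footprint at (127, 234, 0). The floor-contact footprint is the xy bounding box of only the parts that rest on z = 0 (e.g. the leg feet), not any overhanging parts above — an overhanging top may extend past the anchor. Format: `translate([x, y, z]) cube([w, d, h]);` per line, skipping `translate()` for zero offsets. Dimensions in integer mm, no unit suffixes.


translate([127, 234, 0]) cube([3009, 146, 27]);
translate([127, 302, 27]) cube([3009, 10, 230]);
translate([127, 234, 257]) cube([3009, 146, 27]);


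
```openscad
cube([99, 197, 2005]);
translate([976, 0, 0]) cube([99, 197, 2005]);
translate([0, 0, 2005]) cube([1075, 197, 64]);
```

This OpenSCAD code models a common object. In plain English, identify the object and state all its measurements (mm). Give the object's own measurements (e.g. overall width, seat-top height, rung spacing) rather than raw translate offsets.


A door frame. The clear opening is 877 mm wide and 2005 mm high. Two 99 mm wide jambs, 197 mm deep, stand either side of the opening from the floor to the top of the opening. A 64 mm thick head sits across the top of both jambs, spanning the full outside width of the frame.


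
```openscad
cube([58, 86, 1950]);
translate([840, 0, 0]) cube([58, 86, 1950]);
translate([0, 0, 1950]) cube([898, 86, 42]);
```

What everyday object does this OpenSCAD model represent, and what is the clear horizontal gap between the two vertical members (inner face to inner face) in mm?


A door frame. The clear opening width is 782 mm.

Two 1950 mm tall posts with a header on top — a door frame. The left jamb is 58 mm wide at x = 0; the right jamb starts at x = 840. The clear opening is 840 − 58 = 782 mm.


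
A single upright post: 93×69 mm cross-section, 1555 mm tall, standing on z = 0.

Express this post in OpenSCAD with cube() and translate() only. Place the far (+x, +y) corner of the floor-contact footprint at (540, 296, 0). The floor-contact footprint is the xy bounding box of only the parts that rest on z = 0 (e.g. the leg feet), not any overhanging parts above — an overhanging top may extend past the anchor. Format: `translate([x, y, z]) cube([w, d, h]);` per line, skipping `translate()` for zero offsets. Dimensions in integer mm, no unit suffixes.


translate([447, 227, 0]) cube([93, 69, 1555]);


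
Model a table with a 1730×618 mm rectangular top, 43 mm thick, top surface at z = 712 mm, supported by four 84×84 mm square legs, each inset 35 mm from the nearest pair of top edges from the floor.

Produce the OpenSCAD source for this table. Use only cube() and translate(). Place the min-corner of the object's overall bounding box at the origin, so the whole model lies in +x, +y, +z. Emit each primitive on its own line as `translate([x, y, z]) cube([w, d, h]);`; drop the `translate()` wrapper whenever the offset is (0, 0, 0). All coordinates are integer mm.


translate([0, 0, 669]) cube([1730, 618, 43]);
translate([35, 35, 0]) cube([84, 84, 669]);
translate([1611, 35, 0]) cube([84, 84, 669]);
translate([35, 499, 0]) cube([84, 84, 669]);
translate([1611, 499, 0]) cube([84, 84, 669]);


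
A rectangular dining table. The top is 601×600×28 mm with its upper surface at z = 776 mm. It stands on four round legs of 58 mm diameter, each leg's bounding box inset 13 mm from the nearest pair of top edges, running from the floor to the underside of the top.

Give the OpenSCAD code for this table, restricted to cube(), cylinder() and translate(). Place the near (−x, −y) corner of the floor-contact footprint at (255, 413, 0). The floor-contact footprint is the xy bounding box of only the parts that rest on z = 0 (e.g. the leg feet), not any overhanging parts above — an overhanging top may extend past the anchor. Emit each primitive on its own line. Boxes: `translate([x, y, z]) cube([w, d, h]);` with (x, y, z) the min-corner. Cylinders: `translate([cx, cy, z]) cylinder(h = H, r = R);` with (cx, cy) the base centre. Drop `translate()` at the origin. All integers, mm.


translate([242, 400, 748]) cube([601, 600, 28]);
translate([284, 442, 0]) cylinder(h = 748, r = 29);
translate([801, 442, 0]) cylinder(h = 748, r = 29);
translate([284, 958, 0]) cylinder(h = 748, r = 29);
translate([801, 958, 0]) cylinder(h = 748, r = 29);


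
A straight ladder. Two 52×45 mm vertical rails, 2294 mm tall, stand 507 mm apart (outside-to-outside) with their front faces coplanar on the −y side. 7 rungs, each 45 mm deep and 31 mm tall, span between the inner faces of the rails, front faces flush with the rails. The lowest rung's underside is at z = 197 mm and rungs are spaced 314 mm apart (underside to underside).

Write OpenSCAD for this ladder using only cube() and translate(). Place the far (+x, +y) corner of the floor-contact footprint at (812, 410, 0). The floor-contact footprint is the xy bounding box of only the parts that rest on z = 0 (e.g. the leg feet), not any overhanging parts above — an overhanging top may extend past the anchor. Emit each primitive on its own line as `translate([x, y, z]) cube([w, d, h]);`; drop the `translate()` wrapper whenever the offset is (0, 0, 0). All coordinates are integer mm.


translate([305, 365, 0]) cube([52, 45, 2294]);
translate([760, 365, 0]) cube([52, 45, 2294]);
translate([357, 365, 197]) cube([403, 45, 31]);
translate([357, 365, 511]) cube([403, 45, 31]);
translate([357, 365, 825]) cube([403, 45, 31]);
translate([357, 365, 1139]) cube([403, 45, 31]);
translate([357, 365, 1453]) cube([403, 45, 31]);
translate([357, 365, 1767]) cube([403, 45, 31]);
translate([357, 365, 2081]) cube([403, 45, 31]);


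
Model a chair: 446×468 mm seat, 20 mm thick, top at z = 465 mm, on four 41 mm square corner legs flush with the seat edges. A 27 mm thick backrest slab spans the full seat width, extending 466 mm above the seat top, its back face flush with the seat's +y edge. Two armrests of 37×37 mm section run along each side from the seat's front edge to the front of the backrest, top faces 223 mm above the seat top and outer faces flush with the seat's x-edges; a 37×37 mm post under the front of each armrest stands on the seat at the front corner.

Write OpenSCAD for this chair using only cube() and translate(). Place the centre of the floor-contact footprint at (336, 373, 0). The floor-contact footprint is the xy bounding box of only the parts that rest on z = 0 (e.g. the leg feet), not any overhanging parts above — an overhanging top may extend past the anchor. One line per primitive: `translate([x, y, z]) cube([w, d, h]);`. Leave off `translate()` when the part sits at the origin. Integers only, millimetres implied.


// leg_h = 465 - 20 = 445
// arm post h = 223 - 37 = 186
translate([113, 139, 445]) cube([446, 468, 20]);
translate([113, 139, 0]) cube([41, 41, 445]);
translate([518, 139, 0]) cube([41, 41, 445]);
translate([113, 566, 0]) cube([41, 41, 445]);
translate([518, 566, 0]) cube([41, 41, 445]);
translate([113, 580, 465]) cube([446, 27, 466]);
translate([113, 139, 651]) cube([37, 441, 37]);
translate([522, 139, 651]) cube([37, 441, 37]);
translate([113, 139, 465]) cube([37, 37, 186]);
translate([522, 139, 465]) cube([37, 37, 186]);


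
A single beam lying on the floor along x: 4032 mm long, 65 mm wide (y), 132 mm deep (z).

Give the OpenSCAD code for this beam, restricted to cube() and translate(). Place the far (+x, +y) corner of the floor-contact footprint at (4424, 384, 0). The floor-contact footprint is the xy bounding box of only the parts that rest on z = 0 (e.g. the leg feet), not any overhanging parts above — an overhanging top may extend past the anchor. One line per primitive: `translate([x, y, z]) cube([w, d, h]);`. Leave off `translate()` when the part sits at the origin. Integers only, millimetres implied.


translate([392, 319, 0]) cube([4032, 65, 132]);


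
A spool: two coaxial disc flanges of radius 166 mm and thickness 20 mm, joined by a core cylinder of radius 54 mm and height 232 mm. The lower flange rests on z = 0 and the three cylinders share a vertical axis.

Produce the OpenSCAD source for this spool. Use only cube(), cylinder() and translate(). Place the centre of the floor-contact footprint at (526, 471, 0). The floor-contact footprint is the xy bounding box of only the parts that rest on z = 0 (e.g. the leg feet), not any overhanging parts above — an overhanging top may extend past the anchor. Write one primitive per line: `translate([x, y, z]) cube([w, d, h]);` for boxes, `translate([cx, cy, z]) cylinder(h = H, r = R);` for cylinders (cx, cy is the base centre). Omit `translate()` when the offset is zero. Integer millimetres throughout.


translate([526, 471, 0]) cylinder(h = 20, r = 166);
translate([526, 471, 20]) cylinder(h = 232, r = 54);
translate([526, 471, 252]) cylinder(h = 20, r = 166);


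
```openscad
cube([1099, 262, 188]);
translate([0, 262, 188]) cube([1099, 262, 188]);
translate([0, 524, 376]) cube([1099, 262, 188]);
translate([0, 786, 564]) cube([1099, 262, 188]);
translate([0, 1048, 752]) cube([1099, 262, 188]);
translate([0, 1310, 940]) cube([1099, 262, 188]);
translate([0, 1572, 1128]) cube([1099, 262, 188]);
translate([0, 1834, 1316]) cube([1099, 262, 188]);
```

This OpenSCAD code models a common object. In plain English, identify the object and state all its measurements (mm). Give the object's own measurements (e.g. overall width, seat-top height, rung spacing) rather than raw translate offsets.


A straight staircase of 8 solid steps. Each step is 1099 mm wide (x), 262 mm deep (y, the going) and 188 mm tall (the rise). The first step rests on the floor; each subsequent step sits one going further in +y and one rise higher in +z, directly behind and above the previous step with no overlap.


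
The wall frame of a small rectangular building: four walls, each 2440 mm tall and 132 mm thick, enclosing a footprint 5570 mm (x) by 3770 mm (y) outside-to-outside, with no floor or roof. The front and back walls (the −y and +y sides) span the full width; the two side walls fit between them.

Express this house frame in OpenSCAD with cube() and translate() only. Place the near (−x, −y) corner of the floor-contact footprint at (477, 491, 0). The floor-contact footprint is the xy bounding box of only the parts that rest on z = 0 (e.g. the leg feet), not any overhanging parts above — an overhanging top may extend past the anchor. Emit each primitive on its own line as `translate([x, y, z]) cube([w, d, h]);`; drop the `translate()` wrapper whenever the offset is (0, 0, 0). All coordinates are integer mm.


translate([477, 491, 0]) cube([5570, 132, 2440]);
translate([477, 4129, 0]) cube([5570, 132, 2440]);
translate([477, 623, 0]) cube([132, 3506, 2440]);
translate([5915, 623, 0]) cube([132, 3506, 2440]);


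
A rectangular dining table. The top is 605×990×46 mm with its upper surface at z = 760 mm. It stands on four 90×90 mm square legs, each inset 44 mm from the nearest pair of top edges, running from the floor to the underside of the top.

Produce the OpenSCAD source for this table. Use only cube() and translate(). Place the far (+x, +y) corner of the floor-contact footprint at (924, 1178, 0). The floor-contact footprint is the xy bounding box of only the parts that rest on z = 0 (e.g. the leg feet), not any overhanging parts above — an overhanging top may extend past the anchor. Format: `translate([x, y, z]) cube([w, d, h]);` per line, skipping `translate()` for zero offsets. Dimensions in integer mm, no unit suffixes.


translate([363, 232, 714]) cube([605, 990, 46]);
translate([407, 276, 0]) cube([90, 90, 714]);
translate([834, 276, 0]) cube([90, 90, 714]);
translate([407, 1088, 0]) cube([90, 90, 714]);
translate([834, 1088, 0]) cube([90, 90, 714]);


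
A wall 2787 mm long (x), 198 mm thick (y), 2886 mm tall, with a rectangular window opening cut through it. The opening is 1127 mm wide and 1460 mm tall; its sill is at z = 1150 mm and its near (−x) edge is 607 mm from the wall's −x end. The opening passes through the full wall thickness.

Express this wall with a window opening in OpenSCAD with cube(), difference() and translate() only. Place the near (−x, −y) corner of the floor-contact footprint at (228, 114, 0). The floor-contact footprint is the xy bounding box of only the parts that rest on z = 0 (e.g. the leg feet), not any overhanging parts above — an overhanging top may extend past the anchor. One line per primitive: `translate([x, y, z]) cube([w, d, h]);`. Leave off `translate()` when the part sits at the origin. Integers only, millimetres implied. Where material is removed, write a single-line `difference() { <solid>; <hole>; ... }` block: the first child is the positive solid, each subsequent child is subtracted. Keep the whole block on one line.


difference() { translate([228, 114, 0]) cube([2787, 198, 2886]); translate([835, 114, 1150]) cube([1127, 198, 1460]); }


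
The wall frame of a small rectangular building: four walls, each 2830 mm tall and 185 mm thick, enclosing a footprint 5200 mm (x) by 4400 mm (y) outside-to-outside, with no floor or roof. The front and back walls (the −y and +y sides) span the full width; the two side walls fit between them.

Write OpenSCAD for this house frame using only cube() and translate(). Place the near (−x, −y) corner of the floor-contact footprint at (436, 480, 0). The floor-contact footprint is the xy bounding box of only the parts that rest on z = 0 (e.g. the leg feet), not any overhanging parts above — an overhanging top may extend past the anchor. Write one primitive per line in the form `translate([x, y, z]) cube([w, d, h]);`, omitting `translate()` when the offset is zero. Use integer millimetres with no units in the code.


translate([436, 480, 0]) cube([5200, 185, 2830]);
translate([436, 4695, 0]) cube([5200, 185, 2830]);
translate([436, 665, 0]) cube([185, 4030, 2830]);
translate([5451, 665, 0]) cube([185, 4030, 2830]);


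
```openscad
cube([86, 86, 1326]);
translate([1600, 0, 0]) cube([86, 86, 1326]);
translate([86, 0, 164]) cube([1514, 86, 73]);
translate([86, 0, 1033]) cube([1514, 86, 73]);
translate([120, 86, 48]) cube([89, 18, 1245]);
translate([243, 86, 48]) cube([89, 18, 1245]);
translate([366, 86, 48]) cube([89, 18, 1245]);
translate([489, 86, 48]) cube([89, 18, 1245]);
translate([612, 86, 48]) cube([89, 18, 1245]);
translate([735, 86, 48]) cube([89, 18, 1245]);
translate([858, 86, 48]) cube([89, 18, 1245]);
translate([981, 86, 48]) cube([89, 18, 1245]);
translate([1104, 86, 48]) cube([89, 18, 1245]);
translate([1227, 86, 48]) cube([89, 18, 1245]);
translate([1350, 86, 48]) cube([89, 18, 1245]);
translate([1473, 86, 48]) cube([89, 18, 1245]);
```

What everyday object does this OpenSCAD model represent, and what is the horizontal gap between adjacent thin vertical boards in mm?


A fence section. The picket gap is 34 mm.

Two posts, two rails, 12 pickets — a fence section. Span 1514 mm holds 12 pickets of 89 mm with 13 equal gaps: ⌊(1514 − 12·89) / 13⌋ = 34 mm.


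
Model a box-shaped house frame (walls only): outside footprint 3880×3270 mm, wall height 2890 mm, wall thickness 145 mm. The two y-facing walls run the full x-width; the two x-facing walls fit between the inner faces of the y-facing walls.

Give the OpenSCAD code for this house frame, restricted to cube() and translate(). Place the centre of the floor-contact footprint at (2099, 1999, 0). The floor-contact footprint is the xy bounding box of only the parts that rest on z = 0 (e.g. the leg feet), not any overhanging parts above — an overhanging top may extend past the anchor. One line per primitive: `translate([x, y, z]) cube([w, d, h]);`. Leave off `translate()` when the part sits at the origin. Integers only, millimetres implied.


translate([159, 364, 0]) cube([3880, 145, 2890]);
translate([159, 3489, 0]) cube([3880, 145, 2890]);
translate([159, 509, 0]) cube([145, 2980, 2890]);
translate([3894, 509, 0]) cube([145, 2980, 2890]);


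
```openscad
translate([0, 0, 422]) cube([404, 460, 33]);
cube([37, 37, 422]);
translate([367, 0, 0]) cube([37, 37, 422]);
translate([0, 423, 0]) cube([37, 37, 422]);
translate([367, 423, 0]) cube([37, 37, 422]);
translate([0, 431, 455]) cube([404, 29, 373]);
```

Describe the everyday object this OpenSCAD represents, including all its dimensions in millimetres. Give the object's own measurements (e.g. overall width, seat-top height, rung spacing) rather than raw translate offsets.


A chair. The seat is a 404×460×33 mm slab with its top at z = 455 mm, on four 37×37 mm corner legs (flush with the seat edges, standing on z = 0). A flat backrest 29 mm thick, 373 mm tall, spans the full seat width and rises from the seat top along its +y edge, rear face flush with the rear of the seat.


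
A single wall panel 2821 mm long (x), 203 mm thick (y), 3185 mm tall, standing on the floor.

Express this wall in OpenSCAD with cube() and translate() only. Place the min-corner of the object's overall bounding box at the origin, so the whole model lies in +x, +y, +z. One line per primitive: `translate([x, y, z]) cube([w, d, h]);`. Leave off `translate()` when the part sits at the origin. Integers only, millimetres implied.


cube([2821, 203, 3185]);


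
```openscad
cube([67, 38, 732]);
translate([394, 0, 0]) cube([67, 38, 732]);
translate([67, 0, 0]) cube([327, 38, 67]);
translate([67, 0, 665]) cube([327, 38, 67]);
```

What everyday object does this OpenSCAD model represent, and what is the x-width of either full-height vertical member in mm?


A picture frame. The border width is 67 mm.

Four thin pieces enclosing a rectangular opening — a picture frame. The two full-height stiles are 732 mm tall; the top rail sits at z = 665 and is 67 mm tall, so the border above the opening is 732 − 665 = 67 mm, matching the stile x-width.


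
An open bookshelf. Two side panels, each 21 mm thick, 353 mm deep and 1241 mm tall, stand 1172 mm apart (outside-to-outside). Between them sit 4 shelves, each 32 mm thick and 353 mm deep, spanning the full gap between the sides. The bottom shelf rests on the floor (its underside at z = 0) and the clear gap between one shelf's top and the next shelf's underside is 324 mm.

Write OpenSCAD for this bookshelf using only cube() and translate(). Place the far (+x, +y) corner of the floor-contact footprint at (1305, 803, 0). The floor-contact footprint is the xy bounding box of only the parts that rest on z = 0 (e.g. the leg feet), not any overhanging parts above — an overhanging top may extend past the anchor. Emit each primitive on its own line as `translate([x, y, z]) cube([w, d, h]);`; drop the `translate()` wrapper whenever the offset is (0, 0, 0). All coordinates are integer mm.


translate([133, 450, 0]) cube([21, 353, 1241]);
translate([1284, 450, 0]) cube([21, 353, 1241]);
translate([154, 450, 0]) cube([1130, 353, 32]);
translate([154, 450, 356]) cube([1130, 353, 32]);
translate([154, 450, 712]) cube([1130, 353, 32]);
translate([154, 450, 1068]) cube([1130, 353, 32]);


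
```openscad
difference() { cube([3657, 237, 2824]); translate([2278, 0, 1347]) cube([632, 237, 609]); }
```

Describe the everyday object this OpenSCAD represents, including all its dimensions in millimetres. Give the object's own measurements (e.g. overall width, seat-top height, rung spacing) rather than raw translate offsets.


A wall 3657 mm long (x), 237 mm thick (y), 2824 mm tall, with a rectangular window opening cut through it. The opening is 632 mm wide and 609 mm tall; its sill is at z = 1347 mm and its near (−x) edge is 2278 mm from the wall's −x end. The opening passes through the full wall thickness.


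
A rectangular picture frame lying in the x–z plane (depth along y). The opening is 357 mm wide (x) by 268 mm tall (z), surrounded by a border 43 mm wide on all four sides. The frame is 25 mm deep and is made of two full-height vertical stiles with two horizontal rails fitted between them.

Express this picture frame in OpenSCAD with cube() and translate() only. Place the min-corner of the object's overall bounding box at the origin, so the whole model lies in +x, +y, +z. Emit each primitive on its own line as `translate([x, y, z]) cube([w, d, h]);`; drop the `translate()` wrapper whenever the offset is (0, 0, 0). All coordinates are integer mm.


cube([43, 25, 354]);
translate([400, 0, 0]) cube([43, 25, 354]);
translate([43, 0, 0]) cube([357, 25, 43]);
translate([43, 0, 311]) cube([357, 25, 43]);


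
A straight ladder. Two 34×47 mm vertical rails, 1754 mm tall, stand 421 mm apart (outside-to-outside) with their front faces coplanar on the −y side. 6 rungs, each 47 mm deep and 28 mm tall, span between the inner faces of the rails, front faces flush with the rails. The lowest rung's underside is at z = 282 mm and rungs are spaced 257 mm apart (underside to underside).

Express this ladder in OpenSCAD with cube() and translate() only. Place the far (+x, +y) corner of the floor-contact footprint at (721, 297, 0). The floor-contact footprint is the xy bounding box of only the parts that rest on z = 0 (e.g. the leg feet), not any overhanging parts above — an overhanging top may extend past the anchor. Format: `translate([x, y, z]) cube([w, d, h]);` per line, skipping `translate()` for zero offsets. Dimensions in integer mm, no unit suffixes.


translate([300, 250, 0]) cube([34, 47, 1754]);
translate([687, 250, 0]) cube([34, 47, 1754]);
translate([334, 250, 282]) cube([353, 47, 28]);
translate([334, 250, 539]) cube([353, 47, 28]);
translate([334, 250, 796]) cube([353, 47, 28]);
translate([334, 250, 1053]) cube([353, 47, 28]);
translate([334, 250, 1310]) cube([353, 47, 28]);
translate([334, 250, 1567]) cube([353, 47, 28]);


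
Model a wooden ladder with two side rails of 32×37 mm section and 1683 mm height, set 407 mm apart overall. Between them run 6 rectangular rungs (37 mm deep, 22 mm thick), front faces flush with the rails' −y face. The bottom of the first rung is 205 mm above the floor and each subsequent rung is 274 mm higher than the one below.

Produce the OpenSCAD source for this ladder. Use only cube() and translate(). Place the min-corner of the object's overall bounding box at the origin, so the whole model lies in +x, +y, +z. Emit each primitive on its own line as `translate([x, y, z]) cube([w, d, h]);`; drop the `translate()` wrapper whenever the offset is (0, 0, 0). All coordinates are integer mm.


cube([32, 37, 1683]);
translate([375, 0, 0]) cube([32, 37, 1683]);
translate([32, 0, 205]) cube([343, 37, 22]);
translate([32, 0, 479]) cube([343, 37, 22]);
translate([32, 0, 753]) cube([343, 37, 22]);
translate([32, 0, 1027]) cube([343, 37, 22]);
translate([32, 0, 1301]) cube([343, 37, 22]);
translate([32, 0, 1575]) cube([343, 37, 22]);


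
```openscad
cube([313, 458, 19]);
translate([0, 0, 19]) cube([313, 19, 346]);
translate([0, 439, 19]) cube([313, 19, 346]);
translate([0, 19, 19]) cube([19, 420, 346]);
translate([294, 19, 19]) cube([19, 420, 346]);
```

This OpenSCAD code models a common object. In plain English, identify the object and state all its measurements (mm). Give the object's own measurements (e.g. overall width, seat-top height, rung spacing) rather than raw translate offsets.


An open-topped rectangular box: outside dimensions 313×458×365 mm, with a uniform wall and base thickness of 19 mm. The base is a full 313×458 slab on the floor; four walls sit on top of the base. The front and back walls (the −y and +y sides) span the full width; the two side walls fit between them.


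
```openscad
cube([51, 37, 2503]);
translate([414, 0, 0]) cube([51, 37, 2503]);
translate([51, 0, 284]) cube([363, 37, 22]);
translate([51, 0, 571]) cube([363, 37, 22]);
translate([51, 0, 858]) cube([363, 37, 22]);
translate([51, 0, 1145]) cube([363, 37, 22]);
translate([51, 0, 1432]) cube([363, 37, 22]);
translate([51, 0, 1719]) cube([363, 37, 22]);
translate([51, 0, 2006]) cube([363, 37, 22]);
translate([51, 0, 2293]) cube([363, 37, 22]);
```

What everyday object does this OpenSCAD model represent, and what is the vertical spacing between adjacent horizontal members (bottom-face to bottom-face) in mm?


A ladder. The rung spacing is 287 mm.

Two tall 51×37 posts with 8 short bars between them — a ladder. Adjacent rungs sit at z = 284 and z = 571, so the spacing is 571 − 284 = 287 mm.


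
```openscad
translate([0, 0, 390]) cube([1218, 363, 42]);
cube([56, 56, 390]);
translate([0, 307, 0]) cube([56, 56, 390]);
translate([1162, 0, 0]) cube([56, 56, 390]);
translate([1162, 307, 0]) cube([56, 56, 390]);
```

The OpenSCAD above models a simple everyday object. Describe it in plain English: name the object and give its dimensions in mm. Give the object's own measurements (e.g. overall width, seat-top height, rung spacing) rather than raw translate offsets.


A bench: a 1218×363 mm seat slab, 42 mm thick, top at z = 432 mm, on four 56×56 mm square legs flush with the seat corners and standing on z = 0.


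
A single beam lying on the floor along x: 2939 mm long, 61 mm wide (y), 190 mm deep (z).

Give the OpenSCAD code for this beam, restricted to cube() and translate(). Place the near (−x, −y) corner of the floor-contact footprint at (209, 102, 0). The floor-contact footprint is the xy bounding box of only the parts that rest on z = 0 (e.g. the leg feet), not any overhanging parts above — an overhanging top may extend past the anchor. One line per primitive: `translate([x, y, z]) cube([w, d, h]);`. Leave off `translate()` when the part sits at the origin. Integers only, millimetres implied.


translate([209, 102, 0]) cube([2939, 61, 190]);


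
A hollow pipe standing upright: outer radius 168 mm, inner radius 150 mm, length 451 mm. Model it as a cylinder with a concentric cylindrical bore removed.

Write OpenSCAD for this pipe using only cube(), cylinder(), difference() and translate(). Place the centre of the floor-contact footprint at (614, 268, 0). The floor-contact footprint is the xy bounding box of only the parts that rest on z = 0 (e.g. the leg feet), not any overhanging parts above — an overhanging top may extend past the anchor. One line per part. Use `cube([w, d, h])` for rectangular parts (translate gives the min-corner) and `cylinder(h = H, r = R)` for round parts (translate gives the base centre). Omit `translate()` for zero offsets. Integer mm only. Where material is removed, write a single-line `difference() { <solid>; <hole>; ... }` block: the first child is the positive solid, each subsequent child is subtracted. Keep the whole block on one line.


difference() { translate([614, 268, 0]) cylinder(h = 451, r = 168); translate([614, 268, 0]) cylinder(h = 451, r = 150); }


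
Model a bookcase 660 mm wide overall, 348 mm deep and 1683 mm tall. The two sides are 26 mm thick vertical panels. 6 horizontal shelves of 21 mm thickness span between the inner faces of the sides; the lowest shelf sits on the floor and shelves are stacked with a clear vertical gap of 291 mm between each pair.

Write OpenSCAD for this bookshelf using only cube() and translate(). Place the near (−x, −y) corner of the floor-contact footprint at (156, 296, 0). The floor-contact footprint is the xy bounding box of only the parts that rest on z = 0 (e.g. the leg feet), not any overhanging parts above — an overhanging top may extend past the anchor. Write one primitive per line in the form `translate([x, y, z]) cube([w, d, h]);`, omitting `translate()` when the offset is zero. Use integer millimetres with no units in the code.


translate([156, 296, 0]) cube([26, 348, 1683]);
translate([790, 296, 0]) cube([26, 348, 1683]);
translate([182, 296, 0]) cube([608, 348, 21]);
translate([182, 296, 312]) cube([608, 348, 21]);
translate([182, 296, 624]) cube([608, 348, 21]);
translate([182, 296, 936]) cube([608, 348, 21]);
translate([182, 296, 1248]) cube([608, 348, 21]);
translate([182, 296, 1560]) cube([608, 348, 21]);


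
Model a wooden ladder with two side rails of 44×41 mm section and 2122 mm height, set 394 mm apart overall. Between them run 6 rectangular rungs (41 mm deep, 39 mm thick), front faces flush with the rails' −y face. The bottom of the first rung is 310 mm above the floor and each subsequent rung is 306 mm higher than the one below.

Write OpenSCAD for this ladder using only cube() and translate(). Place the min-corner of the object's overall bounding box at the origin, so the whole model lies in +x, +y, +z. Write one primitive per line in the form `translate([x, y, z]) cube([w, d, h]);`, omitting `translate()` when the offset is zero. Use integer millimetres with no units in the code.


cube([44, 41, 2122]);
translate([350, 0, 0]) cube([44, 41, 2122]);
translate([44, 0, 310]) cube([306, 41, 39]);
translate([44, 0, 616]) cube([306, 41, 39]);
translate([44, 0, 922]) cube([306, 41, 39]);
translate([44, 0, 1228]) cube([306, 41, 39]);
translate([44, 0, 1534]) cube([306, 41, 39]);
translate([44, 0, 1840]) cube([306, 41, 39]);


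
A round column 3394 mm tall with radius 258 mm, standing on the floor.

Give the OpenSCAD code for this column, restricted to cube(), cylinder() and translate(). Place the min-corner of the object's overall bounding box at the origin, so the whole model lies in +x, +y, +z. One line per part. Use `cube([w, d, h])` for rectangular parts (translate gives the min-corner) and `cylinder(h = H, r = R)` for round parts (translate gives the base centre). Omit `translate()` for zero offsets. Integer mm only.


translate([258, 258, 0]) cylinder(h = 3394, r = 258);


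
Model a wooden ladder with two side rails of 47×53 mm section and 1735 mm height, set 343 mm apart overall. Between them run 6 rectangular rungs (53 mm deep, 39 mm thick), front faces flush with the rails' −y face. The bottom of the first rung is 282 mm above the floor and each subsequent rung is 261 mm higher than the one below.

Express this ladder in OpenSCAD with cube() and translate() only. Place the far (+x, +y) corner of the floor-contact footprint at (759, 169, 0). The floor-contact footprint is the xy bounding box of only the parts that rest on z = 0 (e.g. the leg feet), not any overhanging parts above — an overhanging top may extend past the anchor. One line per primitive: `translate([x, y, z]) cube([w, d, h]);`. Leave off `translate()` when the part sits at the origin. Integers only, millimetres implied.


translate([416, 116, 0]) cube([47, 53, 1735]);
translate([712, 116, 0]) cube([47, 53, 1735]);
translate([463, 116, 282]) cube([249, 53, 39]);
translate([463, 116, 543]) cube([249, 53, 39]);
translate([463, 116, 804]) cube([249, 53, 39]);
translate([463, 116, 1065]) cube([249, 53, 39]);
translate([463, 116, 1326]) cube([249, 53, 39]);
translate([463, 116, 1587]) cube([249, 53, 39]);


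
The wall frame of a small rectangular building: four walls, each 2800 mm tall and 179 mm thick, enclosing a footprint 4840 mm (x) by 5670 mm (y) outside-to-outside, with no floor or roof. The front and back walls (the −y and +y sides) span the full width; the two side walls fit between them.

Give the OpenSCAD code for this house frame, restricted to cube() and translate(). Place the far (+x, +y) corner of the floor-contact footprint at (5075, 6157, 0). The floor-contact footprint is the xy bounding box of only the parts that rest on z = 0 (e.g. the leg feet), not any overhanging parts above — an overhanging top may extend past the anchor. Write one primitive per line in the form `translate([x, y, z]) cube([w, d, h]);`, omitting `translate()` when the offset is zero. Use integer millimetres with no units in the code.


translate([235, 487, 0]) cube([4840, 179, 2800]);
translate([235, 5978, 0]) cube([4840, 179, 2800]);
translate([235, 666, 0]) cube([179, 5312, 2800]);
translate([4896, 666, 0]) cube([179, 5312, 2800]);


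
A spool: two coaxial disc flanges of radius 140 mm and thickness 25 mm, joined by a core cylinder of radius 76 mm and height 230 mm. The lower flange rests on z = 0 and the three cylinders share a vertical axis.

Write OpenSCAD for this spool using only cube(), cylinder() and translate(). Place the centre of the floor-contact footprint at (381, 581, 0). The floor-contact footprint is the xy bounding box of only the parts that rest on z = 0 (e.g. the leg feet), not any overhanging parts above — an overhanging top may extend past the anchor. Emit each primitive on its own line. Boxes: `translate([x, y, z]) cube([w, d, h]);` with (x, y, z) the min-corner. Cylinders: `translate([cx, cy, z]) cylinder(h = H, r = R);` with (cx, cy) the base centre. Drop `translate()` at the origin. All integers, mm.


translate([381, 581, 0]) cylinder(h = 25, r = 140);
translate([381, 581, 25]) cylinder(h = 230, r = 76);
translate([381, 581, 255]) cylinder(h = 25, r = 140);


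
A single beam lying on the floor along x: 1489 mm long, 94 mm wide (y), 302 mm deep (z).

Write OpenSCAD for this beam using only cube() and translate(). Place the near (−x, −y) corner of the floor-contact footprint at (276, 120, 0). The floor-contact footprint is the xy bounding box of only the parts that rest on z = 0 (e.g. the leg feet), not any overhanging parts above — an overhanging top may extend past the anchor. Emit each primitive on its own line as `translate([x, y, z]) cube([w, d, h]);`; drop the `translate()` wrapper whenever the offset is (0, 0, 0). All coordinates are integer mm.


translate([276, 120, 0]) cube([1489, 94, 302]);


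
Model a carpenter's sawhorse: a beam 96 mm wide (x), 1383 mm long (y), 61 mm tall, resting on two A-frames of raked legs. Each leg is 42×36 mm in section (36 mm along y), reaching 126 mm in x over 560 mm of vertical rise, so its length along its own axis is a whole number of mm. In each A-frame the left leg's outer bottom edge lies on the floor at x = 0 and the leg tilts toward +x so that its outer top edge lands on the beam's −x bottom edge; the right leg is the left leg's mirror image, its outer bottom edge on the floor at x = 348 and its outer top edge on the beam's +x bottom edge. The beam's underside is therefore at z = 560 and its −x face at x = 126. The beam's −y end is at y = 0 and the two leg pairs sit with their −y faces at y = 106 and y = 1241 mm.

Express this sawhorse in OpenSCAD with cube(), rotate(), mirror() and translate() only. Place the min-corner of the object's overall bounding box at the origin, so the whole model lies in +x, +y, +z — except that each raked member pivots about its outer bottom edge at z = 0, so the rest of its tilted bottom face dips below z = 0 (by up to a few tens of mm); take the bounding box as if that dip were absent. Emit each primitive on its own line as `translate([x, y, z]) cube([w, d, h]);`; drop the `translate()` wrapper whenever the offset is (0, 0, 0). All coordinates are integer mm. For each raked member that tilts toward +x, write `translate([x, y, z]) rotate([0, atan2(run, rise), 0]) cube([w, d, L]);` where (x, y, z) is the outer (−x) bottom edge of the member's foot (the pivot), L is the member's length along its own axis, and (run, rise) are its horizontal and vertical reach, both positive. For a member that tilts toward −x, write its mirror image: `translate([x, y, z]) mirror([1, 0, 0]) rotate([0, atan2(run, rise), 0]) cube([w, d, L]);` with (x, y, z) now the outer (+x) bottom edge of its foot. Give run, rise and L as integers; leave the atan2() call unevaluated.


translate([126, 0, 560]) cube([96, 1383, 61]);
translate([0, 106, 0]) rotate([0, atan2(126, 560), 0]) cube([42, 36, 574]);
translate([348, 106, 0]) mirror([1, 0, 0]) rotate([0, atan2(126, 560), 0]) cube([42, 36, 574]);
translate([0, 1241, 0]) rotate([0, atan2(126, 560), 0]) cube([42, 36, 574]);
translate([348, 1241, 0]) mirror([1, 0, 0]) rotate([0, atan2(126, 560), 0]) cube([42, 36, 574]);


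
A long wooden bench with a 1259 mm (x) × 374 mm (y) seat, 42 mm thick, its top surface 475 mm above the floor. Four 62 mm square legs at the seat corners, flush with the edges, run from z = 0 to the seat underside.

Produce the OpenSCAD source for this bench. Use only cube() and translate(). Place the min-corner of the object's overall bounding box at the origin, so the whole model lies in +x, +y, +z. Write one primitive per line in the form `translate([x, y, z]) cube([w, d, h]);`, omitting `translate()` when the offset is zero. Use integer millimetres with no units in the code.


// leg_h = 475 − 42 = 433
translate([0, 0, 433]) cube([1259, 374, 42]);
cube([62, 62, 433]);
translate([0, 312, 0]) cube([62, 62, 433]);
translate([1197, 0, 0]) cube([62, 62, 433]);
translate([1197, 312, 0]) cube([62, 62, 433]);


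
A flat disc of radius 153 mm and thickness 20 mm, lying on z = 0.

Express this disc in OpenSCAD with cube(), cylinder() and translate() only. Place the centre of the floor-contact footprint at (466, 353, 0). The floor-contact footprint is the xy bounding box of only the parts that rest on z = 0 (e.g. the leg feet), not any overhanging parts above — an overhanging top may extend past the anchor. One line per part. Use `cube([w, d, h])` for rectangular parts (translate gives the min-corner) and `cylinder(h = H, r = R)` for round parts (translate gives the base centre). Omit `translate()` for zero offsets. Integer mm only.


translate([466, 353, 0]) cylinder(h = 20, r = 153);


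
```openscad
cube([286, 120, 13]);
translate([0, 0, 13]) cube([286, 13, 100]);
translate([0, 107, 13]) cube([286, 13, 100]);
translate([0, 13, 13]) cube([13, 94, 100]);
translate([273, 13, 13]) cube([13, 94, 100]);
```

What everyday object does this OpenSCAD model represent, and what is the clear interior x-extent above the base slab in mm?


An open box. The internal width is 260 mm.

A 286×120 base slab with four walls standing on it — an open box. The base is 286 mm wide and the walls are 13 mm thick, so the internal width is 286 − 2 × 13 = 260 mm.
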